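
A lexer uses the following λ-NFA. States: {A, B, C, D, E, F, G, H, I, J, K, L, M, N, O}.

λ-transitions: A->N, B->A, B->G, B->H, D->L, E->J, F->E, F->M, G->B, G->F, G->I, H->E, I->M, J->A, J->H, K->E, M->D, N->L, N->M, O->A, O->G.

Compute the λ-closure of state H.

Start with {H}.
From H via λ: add E.
From E via λ: add J.
From J via λ: add A.
From A via λ: add N.
From N via λ: add L, M.
From M via λ: add D.
No new states can be added; the closed set is {A, D, E, H, J, L, M, N}.

{A, D, E, H, J, L, M, N}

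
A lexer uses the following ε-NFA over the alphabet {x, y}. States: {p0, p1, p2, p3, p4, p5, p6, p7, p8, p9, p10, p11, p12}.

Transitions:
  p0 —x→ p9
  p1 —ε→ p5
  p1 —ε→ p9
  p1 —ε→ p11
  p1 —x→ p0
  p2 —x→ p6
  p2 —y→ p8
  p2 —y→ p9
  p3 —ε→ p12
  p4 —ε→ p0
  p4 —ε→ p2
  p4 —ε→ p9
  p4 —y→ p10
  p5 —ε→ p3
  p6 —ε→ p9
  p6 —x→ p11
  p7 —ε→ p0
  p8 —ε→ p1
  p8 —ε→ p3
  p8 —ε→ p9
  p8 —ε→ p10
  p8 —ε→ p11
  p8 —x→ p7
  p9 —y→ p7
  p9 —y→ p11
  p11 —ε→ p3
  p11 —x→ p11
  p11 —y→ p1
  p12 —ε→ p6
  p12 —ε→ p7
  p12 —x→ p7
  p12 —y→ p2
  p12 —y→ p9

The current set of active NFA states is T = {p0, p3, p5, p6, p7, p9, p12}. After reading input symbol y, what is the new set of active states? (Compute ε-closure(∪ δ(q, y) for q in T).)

{p0, p2, p3, p6, p7, p9, p11, p12}

p9 on y → {p7, p11}.
p12 on y → {p2, p9}.
No y-transition from p0, p3, p5, p6, p7.
Union after reading y: {p2, p7, p9, p11}.
Now take the ε-closure:
From p7 via ε: add p0.
From p11 via ε: add p3.
From p3 via ε: add p12.
From p12 via ε: add p6.
No new states can be added; the closed set is {p0, p2, p3, p6, p7, p9, p11, p12}.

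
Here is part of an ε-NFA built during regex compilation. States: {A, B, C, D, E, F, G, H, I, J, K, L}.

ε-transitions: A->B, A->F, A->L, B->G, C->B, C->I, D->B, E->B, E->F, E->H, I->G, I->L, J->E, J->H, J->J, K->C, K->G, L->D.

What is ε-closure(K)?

{B, C, D, G, I, K, L}

Start with {K}.
From K via ε: add C, G.
From C via ε: add B, I.
From I via ε: add L.
From L via ε: add D.
No new states can be added; the closed set is {B, C, D, G, I, K, L}.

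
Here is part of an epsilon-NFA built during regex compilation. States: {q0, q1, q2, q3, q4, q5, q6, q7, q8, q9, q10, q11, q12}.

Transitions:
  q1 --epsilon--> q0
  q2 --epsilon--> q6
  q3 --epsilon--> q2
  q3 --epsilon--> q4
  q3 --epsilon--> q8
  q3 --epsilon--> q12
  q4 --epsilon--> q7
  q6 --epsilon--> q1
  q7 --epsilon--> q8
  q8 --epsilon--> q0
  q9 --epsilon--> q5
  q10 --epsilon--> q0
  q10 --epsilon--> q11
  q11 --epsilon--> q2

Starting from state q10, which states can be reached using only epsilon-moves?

Start with {q10}.
From q10 via epsilon: add q0, q11.
From q11 via epsilon: add q2.
From q2 via epsilon: add q6.
From q6 via epsilon: add q1.
No new states can be added; the closed set is {q0, q1, q2, q6, q10, q11}.

{q0, q1, q2, q6, q10, q11}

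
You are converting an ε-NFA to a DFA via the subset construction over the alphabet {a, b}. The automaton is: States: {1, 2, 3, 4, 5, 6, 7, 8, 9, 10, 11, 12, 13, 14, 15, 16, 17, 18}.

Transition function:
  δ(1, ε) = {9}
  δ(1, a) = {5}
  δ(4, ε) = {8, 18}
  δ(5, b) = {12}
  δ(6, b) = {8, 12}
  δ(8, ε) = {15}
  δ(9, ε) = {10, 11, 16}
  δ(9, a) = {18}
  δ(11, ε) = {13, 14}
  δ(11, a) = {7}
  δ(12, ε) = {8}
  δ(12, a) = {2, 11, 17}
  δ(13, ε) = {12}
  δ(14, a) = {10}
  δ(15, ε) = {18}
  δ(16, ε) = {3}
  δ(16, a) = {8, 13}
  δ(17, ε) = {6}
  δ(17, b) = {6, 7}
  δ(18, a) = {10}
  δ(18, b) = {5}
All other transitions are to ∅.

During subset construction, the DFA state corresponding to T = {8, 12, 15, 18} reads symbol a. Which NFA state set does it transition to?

{2, 6, 8, 10, 11, 12, 13, 14, 15, 17, 18}

12 on a → {2, 11, 17}.
18 on a → {10}.
No a-transition from 8, 15.
Union after reading a: {2, 10, 11, 17}.
Now take the ε-closure:
From 11 via ε: add 13, 14.
From 17 via ε: add 6.
From 13 via ε: add 12.
From 12 via ε: add 8.
From 8 via ε: add 15.
From 15 via ε: add 18.
No new states can be added; the closed set is {2, 6, 8, 10, 11, 12, 13, 14, 15, 17, 18}.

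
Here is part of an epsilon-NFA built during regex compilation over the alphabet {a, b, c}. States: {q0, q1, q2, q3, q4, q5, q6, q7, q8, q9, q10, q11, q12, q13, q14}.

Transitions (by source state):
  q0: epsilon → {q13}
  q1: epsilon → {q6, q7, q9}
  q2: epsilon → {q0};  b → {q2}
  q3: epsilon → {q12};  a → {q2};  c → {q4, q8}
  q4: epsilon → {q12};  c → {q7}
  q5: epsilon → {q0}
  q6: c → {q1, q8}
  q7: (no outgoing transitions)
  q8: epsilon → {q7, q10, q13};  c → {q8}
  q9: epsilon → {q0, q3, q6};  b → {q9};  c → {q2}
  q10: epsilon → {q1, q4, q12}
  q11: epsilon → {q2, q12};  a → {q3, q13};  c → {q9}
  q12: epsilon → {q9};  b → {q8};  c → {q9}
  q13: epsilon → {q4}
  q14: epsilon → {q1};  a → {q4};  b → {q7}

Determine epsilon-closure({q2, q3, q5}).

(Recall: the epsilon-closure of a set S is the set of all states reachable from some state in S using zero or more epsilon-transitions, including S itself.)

Start with {q2, q3, q5}.
From q2 via epsilon: add q0.
From q3 via epsilon: add q12.
From q0 via epsilon: add q13.
From q12 via epsilon: add q9.
From q9 via epsilon: add q6.
From q13 via epsilon: add q4.
No new states can be added; the closed set is {q0, q2, q3, q4, q5, q6, q9, q12, q13}.

{q0, q2, q3, q4, q5, q6, q9, q12, q13}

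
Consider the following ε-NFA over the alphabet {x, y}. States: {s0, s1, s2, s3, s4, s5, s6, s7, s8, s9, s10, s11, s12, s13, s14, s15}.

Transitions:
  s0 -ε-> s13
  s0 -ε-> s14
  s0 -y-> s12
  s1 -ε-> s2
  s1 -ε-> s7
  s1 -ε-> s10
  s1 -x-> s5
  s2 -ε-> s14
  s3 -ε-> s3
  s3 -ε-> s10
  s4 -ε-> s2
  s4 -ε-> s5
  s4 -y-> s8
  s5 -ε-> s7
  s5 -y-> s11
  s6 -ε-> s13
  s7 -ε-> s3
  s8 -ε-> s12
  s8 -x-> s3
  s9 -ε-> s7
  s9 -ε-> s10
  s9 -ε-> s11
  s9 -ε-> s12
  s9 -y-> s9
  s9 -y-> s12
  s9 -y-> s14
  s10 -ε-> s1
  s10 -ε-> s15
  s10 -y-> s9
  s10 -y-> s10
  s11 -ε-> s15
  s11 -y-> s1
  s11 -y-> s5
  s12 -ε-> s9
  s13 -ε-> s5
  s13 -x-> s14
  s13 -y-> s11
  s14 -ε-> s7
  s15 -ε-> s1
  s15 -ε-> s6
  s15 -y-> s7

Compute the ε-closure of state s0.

{s0, s1, s2, s3, s5, s6, s7, s10, s13, s14, s15}

Start with {s0}.
From s0 via ε: add s13, s14.
From s13 via ε: add s5.
From s14 via ε: add s7.
From s7 via ε: add s3.
From s3 via ε: add s10.
From s10 via ε: add s1, s15.
From s1 via ε: add s2.
From s15 via ε: add s6.
No new states can be added; the closed set is {s0, s1, s2, s3, s5, s6, s7, s10, s13, s14, s15}.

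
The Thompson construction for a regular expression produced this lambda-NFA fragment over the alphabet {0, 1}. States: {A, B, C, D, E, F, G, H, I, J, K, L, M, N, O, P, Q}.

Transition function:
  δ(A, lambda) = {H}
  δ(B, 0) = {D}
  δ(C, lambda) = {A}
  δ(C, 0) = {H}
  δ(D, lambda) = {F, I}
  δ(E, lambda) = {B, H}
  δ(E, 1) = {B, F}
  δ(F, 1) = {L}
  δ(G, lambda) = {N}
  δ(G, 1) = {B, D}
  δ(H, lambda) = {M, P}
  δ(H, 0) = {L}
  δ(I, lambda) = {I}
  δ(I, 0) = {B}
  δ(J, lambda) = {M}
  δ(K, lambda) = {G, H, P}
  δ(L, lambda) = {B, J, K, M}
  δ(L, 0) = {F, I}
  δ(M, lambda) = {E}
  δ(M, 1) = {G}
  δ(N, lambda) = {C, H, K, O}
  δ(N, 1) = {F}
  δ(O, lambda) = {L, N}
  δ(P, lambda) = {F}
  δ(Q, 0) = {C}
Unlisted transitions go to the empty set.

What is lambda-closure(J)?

Start with {J}.
From J via lambda: add M.
From M via lambda: add E.
From E via lambda: add B, H.
From H via lambda: add P.
From P via lambda: add F.
No new states can be added; the closed set is {B, E, F, H, J, M, P}.

{B, E, F, H, J, M, P}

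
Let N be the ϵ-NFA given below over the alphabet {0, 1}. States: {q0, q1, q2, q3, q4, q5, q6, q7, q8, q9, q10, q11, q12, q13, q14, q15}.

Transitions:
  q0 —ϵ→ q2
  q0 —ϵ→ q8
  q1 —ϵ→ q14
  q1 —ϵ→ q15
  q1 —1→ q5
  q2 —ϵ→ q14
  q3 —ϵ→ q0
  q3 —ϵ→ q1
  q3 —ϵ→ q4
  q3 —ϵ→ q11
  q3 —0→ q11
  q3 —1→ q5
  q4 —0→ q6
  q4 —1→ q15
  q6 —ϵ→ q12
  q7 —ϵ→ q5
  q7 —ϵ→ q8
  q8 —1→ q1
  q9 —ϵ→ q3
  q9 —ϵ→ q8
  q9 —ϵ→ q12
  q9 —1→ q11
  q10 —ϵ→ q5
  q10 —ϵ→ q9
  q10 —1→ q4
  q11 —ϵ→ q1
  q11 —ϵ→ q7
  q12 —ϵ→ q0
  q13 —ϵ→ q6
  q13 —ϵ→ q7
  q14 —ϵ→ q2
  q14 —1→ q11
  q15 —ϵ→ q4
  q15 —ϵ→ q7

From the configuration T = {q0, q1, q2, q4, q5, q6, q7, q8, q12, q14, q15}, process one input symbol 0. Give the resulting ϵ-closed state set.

{q0, q2, q6, q8, q12, q14}

q4 on 0 → {q6}.
No 0-transition from q0, q1, q2, q5, q6, q7, q8, q12, q14, q15.
Union after reading 0: {q6}.
Now take the ϵ-closure:
From q6 via ϵ: add q12.
From q12 via ϵ: add q0.
From q0 via ϵ: add q2, q8.
From q2 via ϵ: add q14.
No new states can be added; the closed set is {q0, q2, q6, q8, q12, q14}.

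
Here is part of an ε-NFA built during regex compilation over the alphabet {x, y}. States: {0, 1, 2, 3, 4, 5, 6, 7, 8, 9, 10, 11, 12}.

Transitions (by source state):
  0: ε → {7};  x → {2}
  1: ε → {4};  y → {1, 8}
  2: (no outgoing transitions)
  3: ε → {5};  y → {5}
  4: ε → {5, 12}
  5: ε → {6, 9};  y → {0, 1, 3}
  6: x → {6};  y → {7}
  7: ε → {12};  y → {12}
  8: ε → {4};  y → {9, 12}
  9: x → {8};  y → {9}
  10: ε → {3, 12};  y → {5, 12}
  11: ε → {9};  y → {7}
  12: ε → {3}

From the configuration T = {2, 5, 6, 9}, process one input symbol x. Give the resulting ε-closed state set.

6 on x → {6}.
9 on x → {8}.
No x-transition from 2, 5.
Union after reading x: {6, 8}.
Now take the ε-closure:
From 8 via ε: add 4.
From 4 via ε: add 5, 12.
From 5 via ε: add 9.
From 12 via ε: add 3.
No new states can be added; the closed set is {3, 4, 5, 6, 8, 9, 12}.

{3, 4, 5, 6, 8, 9, 12}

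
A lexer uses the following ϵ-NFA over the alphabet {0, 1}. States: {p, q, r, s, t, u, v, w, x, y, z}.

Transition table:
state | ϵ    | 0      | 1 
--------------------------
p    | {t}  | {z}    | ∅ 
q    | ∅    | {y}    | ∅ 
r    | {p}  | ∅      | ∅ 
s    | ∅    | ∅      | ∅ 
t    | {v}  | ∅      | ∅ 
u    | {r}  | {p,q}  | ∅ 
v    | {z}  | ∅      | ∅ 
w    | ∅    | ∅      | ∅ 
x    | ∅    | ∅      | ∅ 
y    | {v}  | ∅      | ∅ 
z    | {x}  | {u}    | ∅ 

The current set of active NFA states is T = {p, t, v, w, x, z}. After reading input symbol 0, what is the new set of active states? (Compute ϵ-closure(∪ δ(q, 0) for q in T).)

{p, r, t, u, v, x, z}

p on 0 → {z}.
z on 0 → {u}.
No 0-transition from t, v, w, x.
Union after reading 0: {u, z}.
Now take the ϵ-closure:
From u via ϵ: add r.
From z via ϵ: add x.
From r via ϵ: add p.
From p via ϵ: add t.
From t via ϵ: add v.
No new states can be added; the closed set is {p, r, t, u, v, x, z}.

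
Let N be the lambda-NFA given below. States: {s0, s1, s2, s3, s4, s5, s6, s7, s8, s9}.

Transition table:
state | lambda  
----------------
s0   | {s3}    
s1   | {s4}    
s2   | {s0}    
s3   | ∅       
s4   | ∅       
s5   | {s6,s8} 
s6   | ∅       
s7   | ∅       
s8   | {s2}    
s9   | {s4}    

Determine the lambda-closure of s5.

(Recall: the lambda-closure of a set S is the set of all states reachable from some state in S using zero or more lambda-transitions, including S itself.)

{s0, s2, s3, s5, s6, s8}

Start with {s5}.
From s5 via lambda: add s6, s8.
From s8 via lambda: add s2.
From s2 via lambda: add s0.
From s0 via lambda: add s3.
No new states can be added; the closed set is {s0, s2, s3, s5, s6, s8}.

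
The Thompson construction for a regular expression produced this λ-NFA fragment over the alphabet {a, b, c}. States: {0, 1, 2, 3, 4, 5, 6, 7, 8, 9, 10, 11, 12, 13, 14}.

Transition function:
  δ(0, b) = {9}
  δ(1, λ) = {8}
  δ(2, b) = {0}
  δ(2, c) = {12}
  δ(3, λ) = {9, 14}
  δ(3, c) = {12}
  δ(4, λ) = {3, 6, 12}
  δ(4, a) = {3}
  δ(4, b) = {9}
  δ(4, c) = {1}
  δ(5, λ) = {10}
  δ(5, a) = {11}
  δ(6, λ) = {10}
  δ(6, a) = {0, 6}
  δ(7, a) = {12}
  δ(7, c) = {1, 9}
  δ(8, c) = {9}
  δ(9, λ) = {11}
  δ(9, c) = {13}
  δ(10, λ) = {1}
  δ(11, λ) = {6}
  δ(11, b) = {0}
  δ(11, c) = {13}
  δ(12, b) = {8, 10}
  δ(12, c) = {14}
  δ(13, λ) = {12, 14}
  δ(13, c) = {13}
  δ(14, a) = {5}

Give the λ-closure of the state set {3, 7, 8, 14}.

Start with {3, 7, 8, 14}.
From 3 via λ: add 9.
From 9 via λ: add 11.
From 11 via λ: add 6.
From 6 via λ: add 10.
From 10 via λ: add 1.
No new states can be added; the closed set is {1, 3, 6, 7, 8, 9, 10, 11, 14}.

{1, 3, 6, 7, 8, 9, 10, 11, 14}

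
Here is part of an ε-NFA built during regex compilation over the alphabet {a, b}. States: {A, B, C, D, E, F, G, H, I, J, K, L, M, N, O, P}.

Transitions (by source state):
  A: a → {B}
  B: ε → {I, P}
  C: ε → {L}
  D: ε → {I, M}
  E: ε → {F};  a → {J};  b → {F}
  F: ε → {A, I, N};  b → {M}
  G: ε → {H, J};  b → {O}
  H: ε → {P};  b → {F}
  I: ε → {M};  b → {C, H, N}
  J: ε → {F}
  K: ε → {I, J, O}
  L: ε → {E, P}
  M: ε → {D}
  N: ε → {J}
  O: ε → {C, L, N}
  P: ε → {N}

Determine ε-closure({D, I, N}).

{A, D, F, I, J, M, N}

Start with {D, I, N}.
From D via ε: add M.
From N via ε: add J.
From J via ε: add F.
From F via ε: add A.
No new states can be added; the closed set is {A, D, F, I, J, M, N}.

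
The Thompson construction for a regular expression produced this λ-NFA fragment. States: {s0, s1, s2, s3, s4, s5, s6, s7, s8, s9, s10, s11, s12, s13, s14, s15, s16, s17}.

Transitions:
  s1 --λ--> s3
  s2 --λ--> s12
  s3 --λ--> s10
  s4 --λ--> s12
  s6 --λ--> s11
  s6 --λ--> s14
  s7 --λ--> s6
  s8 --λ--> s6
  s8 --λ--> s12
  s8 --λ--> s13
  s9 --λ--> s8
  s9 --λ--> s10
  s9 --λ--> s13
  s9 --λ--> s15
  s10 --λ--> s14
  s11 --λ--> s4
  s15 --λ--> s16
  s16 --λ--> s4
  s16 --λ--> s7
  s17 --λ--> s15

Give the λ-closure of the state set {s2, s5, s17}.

{s2, s4, s5, s6, s7, s11, s12, s14, s15, s16, s17}

Start with {s2, s5, s17}.
From s2 via λ: add s12.
From s17 via λ: add s15.
From s15 via λ: add s16.
From s16 via λ: add s4, s7.
From s7 via λ: add s6.
From s6 via λ: add s11, s14.
No new states can be added; the closed set is {s2, s4, s5, s6, s7, s11, s12, s14, s15, s16, s17}.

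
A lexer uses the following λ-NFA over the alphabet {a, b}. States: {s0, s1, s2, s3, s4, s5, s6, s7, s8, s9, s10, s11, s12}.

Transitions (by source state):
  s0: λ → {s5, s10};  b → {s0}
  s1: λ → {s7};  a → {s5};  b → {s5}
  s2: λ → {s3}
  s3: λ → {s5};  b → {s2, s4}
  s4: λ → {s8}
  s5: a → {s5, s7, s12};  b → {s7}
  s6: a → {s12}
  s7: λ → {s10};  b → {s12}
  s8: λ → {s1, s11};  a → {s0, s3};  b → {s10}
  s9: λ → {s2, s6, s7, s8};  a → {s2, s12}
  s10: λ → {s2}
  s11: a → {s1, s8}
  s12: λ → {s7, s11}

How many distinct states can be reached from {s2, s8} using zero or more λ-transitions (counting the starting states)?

Start with {s2, s8}.
From s2 via λ: add s3.
From s8 via λ: add s1, s11.
From s1 via λ: add s7.
From s3 via λ: add s5.
From s7 via λ: add s10.
λ-closure = {s1, s2, s3, s5, s7, s8, s10, s11}, which has 8 states.

8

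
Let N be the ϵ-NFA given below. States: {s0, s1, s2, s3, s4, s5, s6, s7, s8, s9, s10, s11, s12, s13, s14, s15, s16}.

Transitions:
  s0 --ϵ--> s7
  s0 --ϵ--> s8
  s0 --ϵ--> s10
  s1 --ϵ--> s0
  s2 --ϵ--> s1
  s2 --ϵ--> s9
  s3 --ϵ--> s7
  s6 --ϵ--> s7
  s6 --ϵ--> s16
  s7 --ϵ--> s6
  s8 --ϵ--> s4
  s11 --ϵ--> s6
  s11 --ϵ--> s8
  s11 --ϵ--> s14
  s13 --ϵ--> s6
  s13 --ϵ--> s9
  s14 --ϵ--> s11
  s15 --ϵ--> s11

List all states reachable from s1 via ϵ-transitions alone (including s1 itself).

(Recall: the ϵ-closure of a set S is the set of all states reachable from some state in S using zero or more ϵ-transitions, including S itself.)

Start with {s1}.
From s1 via ϵ: add s0.
From s0 via ϵ: add s7, s8, s10.
From s7 via ϵ: add s6.
From s8 via ϵ: add s4.
From s6 via ϵ: add s16.
No new states can be added; the closed set is {s0, s1, s4, s6, s7, s8, s10, s16}.

{s0, s1, s4, s6, s7, s8, s10, s16}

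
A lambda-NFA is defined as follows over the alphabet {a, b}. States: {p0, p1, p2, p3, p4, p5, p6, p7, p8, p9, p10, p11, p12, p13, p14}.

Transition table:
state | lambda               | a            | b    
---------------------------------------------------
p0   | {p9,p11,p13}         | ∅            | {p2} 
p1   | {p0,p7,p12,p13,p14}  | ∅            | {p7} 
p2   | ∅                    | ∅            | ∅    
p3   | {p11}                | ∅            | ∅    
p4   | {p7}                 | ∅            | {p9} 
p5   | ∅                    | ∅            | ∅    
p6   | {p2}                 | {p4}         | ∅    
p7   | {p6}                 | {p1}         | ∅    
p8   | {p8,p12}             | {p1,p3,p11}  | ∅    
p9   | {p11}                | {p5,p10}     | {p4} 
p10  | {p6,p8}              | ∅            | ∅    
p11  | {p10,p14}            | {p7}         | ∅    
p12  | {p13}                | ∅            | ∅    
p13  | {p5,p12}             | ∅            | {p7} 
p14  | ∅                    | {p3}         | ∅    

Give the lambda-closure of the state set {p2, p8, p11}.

Start with {p2, p8, p11}.
From p8 via lambda: add p12.
From p11 via lambda: add p10, p14.
From p10 via lambda: add p6.
From p12 via lambda: add p13.
From p13 via lambda: add p5.
No new states can be added; the closed set is {p2, p5, p6, p8, p10, p11, p12, p13, p14}.

{p2, p5, p6, p8, p10, p11, p12, p13, p14}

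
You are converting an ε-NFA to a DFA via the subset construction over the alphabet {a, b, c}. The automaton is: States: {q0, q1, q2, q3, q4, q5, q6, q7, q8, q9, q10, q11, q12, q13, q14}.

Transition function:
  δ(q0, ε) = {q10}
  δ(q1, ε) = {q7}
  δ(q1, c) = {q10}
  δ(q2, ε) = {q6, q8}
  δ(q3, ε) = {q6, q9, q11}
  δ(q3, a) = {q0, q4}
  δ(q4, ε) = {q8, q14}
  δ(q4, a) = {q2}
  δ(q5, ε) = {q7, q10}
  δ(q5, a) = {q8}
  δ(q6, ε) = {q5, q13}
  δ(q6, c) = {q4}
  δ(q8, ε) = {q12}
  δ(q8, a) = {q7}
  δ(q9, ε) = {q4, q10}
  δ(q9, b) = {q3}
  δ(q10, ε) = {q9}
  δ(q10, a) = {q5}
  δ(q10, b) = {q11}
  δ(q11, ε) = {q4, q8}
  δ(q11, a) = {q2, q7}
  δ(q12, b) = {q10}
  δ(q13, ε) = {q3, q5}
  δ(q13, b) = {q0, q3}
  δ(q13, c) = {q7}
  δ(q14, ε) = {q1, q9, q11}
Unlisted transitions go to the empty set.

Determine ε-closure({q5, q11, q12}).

{q1, q4, q5, q7, q8, q9, q10, q11, q12, q14}

Start with {q5, q11, q12}.
From q5 via ε: add q7, q10.
From q11 via ε: add q4, q8.
From q4 via ε: add q14.
From q10 via ε: add q9.
From q14 via ε: add q1.
No new states can be added; the closed set is {q1, q4, q5, q7, q8, q9, q10, q11, q12, q14}.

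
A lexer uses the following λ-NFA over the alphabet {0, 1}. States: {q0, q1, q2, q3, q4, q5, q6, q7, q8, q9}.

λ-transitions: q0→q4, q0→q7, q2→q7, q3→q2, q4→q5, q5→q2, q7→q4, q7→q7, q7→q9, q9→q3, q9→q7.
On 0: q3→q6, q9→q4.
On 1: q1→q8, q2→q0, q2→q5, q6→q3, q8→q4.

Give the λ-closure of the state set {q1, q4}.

Start with {q1, q4}.
From q4 via λ: add q5.
From q5 via λ: add q2.
From q2 via λ: add q7.
From q7 via λ: add q9.
From q9 via λ: add q3.
No new states can be added; the closed set is {q1, q2, q3, q4, q5, q7, q9}.

{q1, q2, q3, q4, q5, q7, q9}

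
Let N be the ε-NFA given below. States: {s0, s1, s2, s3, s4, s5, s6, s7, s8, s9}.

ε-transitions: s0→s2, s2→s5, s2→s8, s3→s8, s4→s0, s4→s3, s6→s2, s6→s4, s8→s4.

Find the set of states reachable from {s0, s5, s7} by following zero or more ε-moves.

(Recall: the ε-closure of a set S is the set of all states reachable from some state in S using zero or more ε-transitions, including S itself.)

Start with {s0, s5, s7}.
From s0 via ε: add s2.
From s2 via ε: add s8.
From s8 via ε: add s4.
From s4 via ε: add s3.
No new states can be added; the closed set is {s0, s2, s3, s4, s5, s7, s8}.

{s0, s2, s3, s4, s5, s7, s8}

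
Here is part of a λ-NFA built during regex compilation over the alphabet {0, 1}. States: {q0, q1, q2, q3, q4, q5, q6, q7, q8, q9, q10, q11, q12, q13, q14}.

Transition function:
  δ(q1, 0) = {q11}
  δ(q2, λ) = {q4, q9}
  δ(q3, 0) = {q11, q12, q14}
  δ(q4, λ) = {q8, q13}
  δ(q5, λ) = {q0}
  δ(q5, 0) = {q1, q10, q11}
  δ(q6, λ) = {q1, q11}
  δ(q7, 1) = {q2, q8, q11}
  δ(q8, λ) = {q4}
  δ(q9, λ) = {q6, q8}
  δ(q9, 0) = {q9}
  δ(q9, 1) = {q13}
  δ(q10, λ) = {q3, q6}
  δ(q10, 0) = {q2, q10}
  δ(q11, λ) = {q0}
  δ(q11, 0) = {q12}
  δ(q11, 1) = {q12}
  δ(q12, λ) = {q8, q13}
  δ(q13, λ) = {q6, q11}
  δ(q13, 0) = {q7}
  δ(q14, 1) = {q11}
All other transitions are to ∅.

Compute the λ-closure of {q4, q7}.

{q0, q1, q4, q6, q7, q8, q11, q13}

Start with {q4, q7}.
From q4 via λ: add q8, q13.
From q13 via λ: add q6, q11.
From q6 via λ: add q1.
From q11 via λ: add q0.
No new states can be added; the closed set is {q0, q1, q4, q6, q7, q8, q11, q13}.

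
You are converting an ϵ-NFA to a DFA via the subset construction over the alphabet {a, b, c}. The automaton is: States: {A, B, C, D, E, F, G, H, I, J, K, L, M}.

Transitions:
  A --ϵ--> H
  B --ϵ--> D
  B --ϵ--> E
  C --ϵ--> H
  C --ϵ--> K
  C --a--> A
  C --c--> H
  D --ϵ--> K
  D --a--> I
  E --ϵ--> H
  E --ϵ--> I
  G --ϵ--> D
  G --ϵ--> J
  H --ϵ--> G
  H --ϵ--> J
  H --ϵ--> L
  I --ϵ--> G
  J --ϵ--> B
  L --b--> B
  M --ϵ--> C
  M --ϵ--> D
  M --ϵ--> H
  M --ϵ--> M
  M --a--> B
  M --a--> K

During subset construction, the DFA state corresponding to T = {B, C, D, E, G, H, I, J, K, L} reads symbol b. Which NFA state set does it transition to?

L on b → {B}.
No b-transition from B, C, D, E, G, H, I, J, K.
Union after reading b: {B}.
Now take the ϵ-closure:
From B via ϵ: add D, E.
From D via ϵ: add K.
From E via ϵ: add H, I.
From H via ϵ: add G, J, L.
No new states can be added; the closed set is {B, D, E, G, H, I, J, K, L}.

{B, D, E, G, H, I, J, K, L}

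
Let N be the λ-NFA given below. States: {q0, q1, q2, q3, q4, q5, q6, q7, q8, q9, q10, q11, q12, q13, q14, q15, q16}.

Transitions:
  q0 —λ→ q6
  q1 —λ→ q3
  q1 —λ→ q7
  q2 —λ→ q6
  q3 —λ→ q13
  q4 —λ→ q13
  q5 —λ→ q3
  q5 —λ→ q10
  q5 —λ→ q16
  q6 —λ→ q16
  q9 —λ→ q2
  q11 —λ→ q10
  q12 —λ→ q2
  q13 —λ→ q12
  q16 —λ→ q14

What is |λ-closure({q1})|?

9

Start with {q1}.
From q1 via λ: add q3, q7.
From q3 via λ: add q13.
From q13 via λ: add q12.
From q12 via λ: add q2.
From q2 via λ: add q6.
From q6 via λ: add q16.
From q16 via λ: add q14.
λ-closure = {q1, q2, q3, q6, q7, q12, q13, q14, q16}, which has 9 states.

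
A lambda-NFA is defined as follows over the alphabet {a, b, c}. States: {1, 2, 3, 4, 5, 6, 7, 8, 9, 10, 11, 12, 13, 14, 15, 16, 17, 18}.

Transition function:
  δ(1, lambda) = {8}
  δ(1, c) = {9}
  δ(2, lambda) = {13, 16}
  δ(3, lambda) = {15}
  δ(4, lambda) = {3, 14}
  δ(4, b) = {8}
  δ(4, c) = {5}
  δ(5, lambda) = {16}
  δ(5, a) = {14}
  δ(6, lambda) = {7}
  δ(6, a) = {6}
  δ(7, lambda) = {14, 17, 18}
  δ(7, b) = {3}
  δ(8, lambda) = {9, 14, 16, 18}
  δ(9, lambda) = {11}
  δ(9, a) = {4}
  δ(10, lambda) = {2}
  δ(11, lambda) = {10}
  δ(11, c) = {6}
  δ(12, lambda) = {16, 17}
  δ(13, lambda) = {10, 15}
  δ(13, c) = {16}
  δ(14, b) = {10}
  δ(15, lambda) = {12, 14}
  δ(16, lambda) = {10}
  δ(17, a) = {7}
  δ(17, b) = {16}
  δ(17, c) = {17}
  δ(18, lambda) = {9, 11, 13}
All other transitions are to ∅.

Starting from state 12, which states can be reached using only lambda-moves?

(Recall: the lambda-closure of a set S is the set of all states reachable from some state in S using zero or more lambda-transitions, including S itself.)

{2, 10, 12, 13, 14, 15, 16, 17}

Start with {12}.
From 12 via lambda: add 16, 17.
From 16 via lambda: add 10.
From 10 via lambda: add 2.
From 2 via lambda: add 13.
From 13 via lambda: add 15.
From 15 via lambda: add 14.
No new states can be added; the closed set is {2, 10, 12, 13, 14, 15, 16, 17}.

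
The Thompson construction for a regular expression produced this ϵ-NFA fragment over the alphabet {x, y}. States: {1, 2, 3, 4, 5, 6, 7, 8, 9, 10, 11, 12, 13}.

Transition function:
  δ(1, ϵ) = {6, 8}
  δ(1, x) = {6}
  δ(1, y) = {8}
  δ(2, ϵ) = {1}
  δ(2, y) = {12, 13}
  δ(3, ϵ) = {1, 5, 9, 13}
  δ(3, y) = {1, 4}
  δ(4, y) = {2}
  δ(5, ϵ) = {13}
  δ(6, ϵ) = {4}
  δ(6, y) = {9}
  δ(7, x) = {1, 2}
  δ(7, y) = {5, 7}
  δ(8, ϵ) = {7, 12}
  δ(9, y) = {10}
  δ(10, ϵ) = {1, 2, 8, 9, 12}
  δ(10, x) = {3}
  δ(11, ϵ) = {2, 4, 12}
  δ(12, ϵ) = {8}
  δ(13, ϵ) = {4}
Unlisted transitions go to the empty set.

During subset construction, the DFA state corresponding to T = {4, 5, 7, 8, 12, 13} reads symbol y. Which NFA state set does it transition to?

{1, 2, 4, 5, 6, 7, 8, 12, 13}

4 on y → {2}.
7 on y → {5, 7}.
No y-transition from 5, 8, 12, 13.
Union after reading y: {2, 5, 7}.
Now take the ϵ-closure:
From 2 via ϵ: add 1.
From 5 via ϵ: add 13.
From 1 via ϵ: add 6, 8.
From 13 via ϵ: add 4.
From 8 via ϵ: add 12.
No new states can be added; the closed set is {1, 2, 4, 5, 6, 7, 8, 12, 13}.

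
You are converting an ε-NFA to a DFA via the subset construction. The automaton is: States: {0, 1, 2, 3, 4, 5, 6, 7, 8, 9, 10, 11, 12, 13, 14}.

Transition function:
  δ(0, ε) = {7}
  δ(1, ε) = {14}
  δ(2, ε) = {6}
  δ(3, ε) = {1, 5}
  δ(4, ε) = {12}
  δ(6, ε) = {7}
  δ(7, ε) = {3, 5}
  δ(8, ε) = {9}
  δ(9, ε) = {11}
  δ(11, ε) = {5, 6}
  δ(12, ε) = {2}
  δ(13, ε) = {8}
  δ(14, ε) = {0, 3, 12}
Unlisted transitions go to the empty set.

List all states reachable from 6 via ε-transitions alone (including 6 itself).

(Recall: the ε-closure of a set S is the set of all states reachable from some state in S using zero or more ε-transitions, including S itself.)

Start with {6}.
From 6 via ε: add 7.
From 7 via ε: add 3, 5.
From 3 via ε: add 1.
From 1 via ε: add 14.
From 14 via ε: add 0, 12.
From 12 via ε: add 2.
No new states can be added; the closed set is {0, 1, 2, 3, 5, 6, 7, 12, 14}.

{0, 1, 2, 3, 5, 6, 7, 12, 14}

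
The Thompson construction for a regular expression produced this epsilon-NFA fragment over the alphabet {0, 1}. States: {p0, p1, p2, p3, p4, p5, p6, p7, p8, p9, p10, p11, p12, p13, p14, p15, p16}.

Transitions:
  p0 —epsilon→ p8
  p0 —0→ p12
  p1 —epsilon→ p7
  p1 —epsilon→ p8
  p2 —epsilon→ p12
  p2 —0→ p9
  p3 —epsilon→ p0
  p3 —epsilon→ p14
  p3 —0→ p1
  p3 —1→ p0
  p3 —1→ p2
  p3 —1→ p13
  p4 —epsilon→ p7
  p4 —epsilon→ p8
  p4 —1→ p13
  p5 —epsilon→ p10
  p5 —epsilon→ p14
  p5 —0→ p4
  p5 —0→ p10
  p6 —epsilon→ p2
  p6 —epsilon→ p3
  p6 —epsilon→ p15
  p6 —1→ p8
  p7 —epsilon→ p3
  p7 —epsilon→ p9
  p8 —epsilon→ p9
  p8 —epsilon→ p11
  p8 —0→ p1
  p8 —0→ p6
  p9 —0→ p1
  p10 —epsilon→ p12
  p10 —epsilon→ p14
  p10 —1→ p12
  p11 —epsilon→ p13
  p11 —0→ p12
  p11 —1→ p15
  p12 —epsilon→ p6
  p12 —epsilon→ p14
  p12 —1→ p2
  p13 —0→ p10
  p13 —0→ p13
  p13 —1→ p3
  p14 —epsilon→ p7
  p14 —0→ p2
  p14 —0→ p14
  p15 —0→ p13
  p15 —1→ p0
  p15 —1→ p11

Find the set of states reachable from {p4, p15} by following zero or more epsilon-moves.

Start with {p4, p15}.
From p4 via epsilon: add p7, p8.
From p7 via epsilon: add p3, p9.
From p8 via epsilon: add p11.
From p3 via epsilon: add p0, p14.
From p11 via epsilon: add p13.
No new states can be added; the closed set is {p0, p3, p4, p7, p8, p9, p11, p13, p14, p15}.

{p0, p3, p4, p7, p8, p9, p11, p13, p14, p15}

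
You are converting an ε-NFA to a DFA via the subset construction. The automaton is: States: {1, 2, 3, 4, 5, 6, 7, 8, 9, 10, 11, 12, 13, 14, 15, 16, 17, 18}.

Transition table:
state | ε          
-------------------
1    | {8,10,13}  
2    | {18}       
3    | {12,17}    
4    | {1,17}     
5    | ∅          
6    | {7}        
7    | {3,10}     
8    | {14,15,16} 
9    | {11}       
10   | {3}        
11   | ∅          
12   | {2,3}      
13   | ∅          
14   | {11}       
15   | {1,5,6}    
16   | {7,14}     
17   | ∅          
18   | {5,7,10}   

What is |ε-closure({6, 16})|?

Start with {6, 16}.
From 6 via ε: add 7.
From 16 via ε: add 14.
From 7 via ε: add 3, 10.
From 14 via ε: add 11.
From 3 via ε: add 12, 17.
From 12 via ε: add 2.
From 2 via ε: add 18.
From 18 via ε: add 5.
ε-closure = {2, 3, 5, 6, 7, 10, 11, 12, 14, 16, 17, 18}, which has 12 states.

12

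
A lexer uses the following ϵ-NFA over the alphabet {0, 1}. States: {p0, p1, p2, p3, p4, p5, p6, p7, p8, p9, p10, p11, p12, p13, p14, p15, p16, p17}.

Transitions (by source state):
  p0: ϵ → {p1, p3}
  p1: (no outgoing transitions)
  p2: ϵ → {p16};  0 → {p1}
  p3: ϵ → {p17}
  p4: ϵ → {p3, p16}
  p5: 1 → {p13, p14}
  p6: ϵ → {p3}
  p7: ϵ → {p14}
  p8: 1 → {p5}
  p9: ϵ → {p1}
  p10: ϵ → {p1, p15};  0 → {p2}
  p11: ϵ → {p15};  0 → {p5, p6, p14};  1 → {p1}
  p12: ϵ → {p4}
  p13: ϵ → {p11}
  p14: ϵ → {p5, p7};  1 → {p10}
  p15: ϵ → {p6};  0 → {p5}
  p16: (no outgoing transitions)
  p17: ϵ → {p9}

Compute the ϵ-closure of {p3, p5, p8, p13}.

{p1, p3, p5, p6, p8, p9, p11, p13, p15, p17}

Start with {p3, p5, p8, p13}.
From p3 via ϵ: add p17.
From p13 via ϵ: add p11.
From p11 via ϵ: add p15.
From p17 via ϵ: add p9.
From p9 via ϵ: add p1.
From p15 via ϵ: add p6.
No new states can be added; the closed set is {p1, p3, p5, p6, p8, p9, p11, p13, p15, p17}.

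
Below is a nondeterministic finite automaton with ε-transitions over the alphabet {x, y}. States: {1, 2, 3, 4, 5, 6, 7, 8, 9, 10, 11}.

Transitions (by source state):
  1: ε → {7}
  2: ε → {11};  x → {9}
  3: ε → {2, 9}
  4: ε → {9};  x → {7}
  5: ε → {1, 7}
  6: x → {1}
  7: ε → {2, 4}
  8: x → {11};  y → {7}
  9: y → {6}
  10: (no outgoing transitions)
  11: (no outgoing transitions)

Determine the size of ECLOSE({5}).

Start with {5}.
From 5 via ε: add 1, 7.
From 7 via ε: add 2, 4.
From 2 via ε: add 11.
From 4 via ε: add 9.
ε-closure = {1, 2, 4, 5, 7, 9, 11}, which has 7 states.

7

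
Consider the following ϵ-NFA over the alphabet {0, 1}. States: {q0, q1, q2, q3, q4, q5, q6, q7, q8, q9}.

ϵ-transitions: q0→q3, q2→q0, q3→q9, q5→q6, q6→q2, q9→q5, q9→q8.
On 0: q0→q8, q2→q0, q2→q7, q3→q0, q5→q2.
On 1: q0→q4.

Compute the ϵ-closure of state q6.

{q0, q2, q3, q5, q6, q8, q9}

Start with {q6}.
From q6 via ϵ: add q2.
From q2 via ϵ: add q0.
From q0 via ϵ: add q3.
From q3 via ϵ: add q9.
From q9 via ϵ: add q5, q8.
No new states can be added; the closed set is {q0, q2, q3, q5, q6, q8, q9}.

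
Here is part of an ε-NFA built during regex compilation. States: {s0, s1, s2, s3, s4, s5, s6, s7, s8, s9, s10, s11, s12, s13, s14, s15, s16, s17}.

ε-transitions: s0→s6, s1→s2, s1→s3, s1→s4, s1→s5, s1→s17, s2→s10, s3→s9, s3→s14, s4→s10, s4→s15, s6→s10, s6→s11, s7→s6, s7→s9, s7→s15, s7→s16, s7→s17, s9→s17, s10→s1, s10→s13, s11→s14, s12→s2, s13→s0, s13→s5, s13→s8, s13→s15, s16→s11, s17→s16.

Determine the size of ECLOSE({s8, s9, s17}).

6

Start with {s8, s9, s17}.
From s17 via ε: add s16.
From s16 via ε: add s11.
From s11 via ε: add s14.
ε-closure = {s8, s9, s11, s14, s16, s17}, which has 6 states.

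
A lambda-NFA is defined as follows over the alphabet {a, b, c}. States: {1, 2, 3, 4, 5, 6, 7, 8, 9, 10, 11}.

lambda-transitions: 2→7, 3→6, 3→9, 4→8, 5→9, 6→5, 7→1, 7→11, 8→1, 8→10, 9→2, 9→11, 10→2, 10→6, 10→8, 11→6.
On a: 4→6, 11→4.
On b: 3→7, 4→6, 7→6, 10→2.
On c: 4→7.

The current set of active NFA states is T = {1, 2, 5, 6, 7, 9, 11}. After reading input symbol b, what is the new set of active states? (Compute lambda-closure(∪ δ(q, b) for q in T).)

{1, 2, 5, 6, 7, 9, 11}

7 on b → {6}.
No b-transition from 1, 2, 5, 6, 9, 11.
Union after reading b: {6}.
Now take the lambda-closure:
From 6 via lambda: add 5.
From 5 via lambda: add 9.
From 9 via lambda: add 2, 11.
From 2 via lambda: add 7.
From 7 via lambda: add 1.
No new states can be added; the closed set is {1, 2, 5, 6, 7, 9, 11}.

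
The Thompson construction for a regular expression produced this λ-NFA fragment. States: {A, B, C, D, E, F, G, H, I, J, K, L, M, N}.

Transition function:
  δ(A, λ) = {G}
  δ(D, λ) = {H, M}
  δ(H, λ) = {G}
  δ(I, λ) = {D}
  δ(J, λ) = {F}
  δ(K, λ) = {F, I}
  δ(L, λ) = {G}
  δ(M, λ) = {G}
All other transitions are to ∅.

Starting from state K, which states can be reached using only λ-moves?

Start with {K}.
From K via λ: add F, I.
From I via λ: add D.
From D via λ: add H, M.
From H via λ: add G.
No new states can be added; the closed set is {D, F, G, H, I, K, M}.

{D, F, G, H, I, K, M}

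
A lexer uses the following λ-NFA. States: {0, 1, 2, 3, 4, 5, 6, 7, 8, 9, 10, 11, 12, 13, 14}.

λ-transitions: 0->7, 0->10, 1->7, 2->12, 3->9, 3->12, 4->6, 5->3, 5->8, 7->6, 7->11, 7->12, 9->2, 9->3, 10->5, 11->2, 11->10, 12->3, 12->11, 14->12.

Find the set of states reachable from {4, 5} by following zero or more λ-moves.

{2, 3, 4, 5, 6, 8, 9, 10, 11, 12}

Start with {4, 5}.
From 4 via λ: add 6.
From 5 via λ: add 3, 8.
From 3 via λ: add 9, 12.
From 9 via λ: add 2.
From 12 via λ: add 11.
From 11 via λ: add 10.
No new states can be added; the closed set is {2, 3, 4, 5, 6, 8, 9, 10, 11, 12}.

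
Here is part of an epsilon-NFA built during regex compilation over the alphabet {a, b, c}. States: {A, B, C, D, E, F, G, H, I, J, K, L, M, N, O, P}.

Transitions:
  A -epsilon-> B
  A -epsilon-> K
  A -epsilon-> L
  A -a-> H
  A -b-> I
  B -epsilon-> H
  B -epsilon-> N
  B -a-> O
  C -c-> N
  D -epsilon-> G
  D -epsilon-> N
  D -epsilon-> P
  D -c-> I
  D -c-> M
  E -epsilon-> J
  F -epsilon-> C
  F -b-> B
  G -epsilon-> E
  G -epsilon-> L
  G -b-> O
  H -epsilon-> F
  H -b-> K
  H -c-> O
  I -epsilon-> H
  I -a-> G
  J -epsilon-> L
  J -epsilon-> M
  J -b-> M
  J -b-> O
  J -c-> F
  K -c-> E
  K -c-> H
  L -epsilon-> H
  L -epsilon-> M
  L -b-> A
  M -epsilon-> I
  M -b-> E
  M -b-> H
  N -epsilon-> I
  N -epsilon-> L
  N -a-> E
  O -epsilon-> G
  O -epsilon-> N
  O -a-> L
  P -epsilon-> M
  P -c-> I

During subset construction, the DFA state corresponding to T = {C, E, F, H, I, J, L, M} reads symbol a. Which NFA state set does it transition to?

I on a → {G}.
No a-transition from C, E, F, H, J, L, M.
Union after reading a: {G}.
Now take the epsilon-closure:
From G via epsilon: add E, L.
From E via epsilon: add J.
From L via epsilon: add H, M.
From H via epsilon: add F.
From M via epsilon: add I.
From F via epsilon: add C.
No new states can be added; the closed set is {C, E, F, G, H, I, J, L, M}.

{C, E, F, G, H, I, J, L, M}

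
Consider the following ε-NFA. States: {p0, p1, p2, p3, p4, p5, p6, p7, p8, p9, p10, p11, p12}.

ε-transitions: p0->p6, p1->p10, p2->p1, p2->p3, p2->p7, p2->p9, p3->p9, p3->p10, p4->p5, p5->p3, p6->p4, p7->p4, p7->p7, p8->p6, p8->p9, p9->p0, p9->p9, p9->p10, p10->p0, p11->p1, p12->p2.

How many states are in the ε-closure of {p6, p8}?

8

Start with {p6, p8}.
From p6 via ε: add p4.
From p8 via ε: add p9.
From p4 via ε: add p5.
From p9 via ε: add p0, p10.
From p5 via ε: add p3.
ε-closure = {p0, p3, p4, p5, p6, p8, p9, p10}, which has 8 states.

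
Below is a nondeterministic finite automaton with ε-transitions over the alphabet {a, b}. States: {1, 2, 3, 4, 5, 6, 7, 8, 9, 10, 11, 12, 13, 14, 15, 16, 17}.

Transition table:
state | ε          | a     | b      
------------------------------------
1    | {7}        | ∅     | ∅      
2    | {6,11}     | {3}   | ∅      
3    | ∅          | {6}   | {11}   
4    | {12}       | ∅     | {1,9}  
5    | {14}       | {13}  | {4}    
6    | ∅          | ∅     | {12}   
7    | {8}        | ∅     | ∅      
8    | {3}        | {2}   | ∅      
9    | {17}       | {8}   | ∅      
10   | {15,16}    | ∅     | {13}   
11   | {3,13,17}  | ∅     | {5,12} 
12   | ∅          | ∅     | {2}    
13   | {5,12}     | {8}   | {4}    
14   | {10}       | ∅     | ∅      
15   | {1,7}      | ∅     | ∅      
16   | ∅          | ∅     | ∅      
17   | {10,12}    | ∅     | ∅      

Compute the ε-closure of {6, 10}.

Start with {6, 10}.
From 10 via ε: add 15, 16.
From 15 via ε: add 1, 7.
From 7 via ε: add 8.
From 8 via ε: add 3.
No new states can be added; the closed set is {1, 3, 6, 7, 8, 10, 15, 16}.

{1, 3, 6, 7, 8, 10, 15, 16}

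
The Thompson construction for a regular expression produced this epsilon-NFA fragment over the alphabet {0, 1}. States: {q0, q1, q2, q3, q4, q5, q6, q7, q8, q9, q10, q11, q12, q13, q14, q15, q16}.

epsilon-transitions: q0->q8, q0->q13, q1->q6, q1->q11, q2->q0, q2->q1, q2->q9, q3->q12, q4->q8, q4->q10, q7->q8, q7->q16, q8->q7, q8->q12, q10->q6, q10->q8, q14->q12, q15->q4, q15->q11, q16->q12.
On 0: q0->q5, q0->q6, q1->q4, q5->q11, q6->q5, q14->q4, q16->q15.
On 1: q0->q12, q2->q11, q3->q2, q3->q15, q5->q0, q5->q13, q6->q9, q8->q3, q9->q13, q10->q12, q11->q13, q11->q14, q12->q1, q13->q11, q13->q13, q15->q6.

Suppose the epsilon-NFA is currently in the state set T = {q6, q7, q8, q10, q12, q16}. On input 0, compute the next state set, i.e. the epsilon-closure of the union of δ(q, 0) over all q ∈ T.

q6 on 0 → {q5}.
q16 on 0 → {q15}.
No 0-transition from q7, q8, q10, q12.
Union after reading 0: {q5, q15}.
Now take the epsilon-closure:
From q15 via epsilon: add q4, q11.
From q4 via epsilon: add q8, q10.
From q8 via epsilon: add q7, q12.
From q10 via epsilon: add q6.
From q7 via epsilon: add q16.
No new states can be added; the closed set is {q4, q5, q6, q7, q8, q10, q11, q12, q15, q16}.

{q4, q5, q6, q7, q8, q10, q11, q12, q15, q16}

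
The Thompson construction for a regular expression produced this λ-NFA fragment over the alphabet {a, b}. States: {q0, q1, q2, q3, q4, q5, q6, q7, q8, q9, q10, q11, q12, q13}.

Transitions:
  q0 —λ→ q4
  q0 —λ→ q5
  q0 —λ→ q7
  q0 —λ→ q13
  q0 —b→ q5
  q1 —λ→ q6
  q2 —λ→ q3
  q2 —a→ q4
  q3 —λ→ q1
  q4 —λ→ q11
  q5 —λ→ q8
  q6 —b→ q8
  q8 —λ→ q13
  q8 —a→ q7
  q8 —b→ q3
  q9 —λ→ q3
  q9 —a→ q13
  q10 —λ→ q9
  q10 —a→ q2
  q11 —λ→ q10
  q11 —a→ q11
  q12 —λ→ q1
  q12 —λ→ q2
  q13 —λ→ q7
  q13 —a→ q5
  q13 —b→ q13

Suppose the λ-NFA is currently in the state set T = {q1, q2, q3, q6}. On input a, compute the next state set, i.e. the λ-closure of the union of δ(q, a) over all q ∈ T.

q2 on a → {q4}.
No a-transition from q1, q3, q6.
Union after reading a: {q4}.
Now take the λ-closure:
From q4 via λ: add q11.
From q11 via λ: add q10.
From q10 via λ: add q9.
From q9 via λ: add q3.
From q3 via λ: add q1.
From q1 via λ: add q6.
No new states can be added; the closed set is {q1, q3, q4, q6, q9, q10, q11}.

{q1, q3, q4, q6, q9, q10, q11}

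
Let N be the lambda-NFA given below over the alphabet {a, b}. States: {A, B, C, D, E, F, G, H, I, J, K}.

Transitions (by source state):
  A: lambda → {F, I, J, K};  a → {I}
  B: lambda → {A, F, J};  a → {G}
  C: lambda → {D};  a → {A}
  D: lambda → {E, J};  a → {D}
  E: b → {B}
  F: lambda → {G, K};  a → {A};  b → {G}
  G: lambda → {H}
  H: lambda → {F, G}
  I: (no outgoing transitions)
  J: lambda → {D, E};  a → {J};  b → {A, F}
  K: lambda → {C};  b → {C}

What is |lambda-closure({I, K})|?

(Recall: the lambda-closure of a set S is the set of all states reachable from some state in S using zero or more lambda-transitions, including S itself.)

6

Start with {I, K}.
From K via lambda: add C.
From C via lambda: add D.
From D via lambda: add E, J.
lambda-closure = {C, D, E, I, J, K}, which has 6 states.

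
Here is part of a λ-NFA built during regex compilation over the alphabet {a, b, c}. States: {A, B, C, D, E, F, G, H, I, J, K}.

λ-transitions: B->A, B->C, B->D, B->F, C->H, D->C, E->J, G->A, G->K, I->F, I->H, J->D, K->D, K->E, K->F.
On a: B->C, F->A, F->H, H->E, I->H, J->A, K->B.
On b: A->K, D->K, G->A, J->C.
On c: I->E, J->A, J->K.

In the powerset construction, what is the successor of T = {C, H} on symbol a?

{C, D, E, H, J}

H on a → {E}.
No a-transition from C.
Union after reading a: {E}.
Now take the λ-closure:
From E via λ: add J.
From J via λ: add D.
From D via λ: add C.
From C via λ: add H.
No new states can be added; the closed set is {C, D, E, H, J}.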